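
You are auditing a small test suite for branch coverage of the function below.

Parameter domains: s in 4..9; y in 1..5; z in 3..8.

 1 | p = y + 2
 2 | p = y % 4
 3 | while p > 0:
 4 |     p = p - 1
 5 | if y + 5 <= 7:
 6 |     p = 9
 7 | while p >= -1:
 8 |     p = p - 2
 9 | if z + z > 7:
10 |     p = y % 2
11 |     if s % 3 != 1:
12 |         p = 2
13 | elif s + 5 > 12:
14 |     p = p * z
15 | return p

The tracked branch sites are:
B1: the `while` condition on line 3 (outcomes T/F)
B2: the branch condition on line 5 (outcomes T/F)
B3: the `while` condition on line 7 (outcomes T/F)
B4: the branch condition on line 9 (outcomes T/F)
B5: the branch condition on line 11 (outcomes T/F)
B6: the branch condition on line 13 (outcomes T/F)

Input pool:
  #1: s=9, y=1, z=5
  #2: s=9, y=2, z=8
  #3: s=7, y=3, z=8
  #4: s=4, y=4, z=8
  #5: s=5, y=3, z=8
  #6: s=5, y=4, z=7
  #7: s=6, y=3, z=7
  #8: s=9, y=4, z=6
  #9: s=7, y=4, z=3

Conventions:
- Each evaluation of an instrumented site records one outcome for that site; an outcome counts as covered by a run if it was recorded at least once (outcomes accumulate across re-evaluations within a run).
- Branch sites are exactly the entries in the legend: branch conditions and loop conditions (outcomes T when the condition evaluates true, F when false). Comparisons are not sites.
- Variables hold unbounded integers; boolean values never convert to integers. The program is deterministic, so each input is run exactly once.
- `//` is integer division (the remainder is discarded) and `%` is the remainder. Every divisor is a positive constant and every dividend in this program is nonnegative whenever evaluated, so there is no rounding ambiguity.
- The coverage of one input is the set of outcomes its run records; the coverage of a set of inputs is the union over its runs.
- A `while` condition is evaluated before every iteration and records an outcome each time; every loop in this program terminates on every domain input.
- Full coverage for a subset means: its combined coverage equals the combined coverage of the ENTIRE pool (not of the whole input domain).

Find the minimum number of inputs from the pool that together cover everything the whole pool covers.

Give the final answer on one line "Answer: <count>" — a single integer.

input #1, s=9, y=1, z=5: events B1->T, B1->F, B2->T, B3->T, B3->T, B3->T, B3->T, B3->T, B3->T, B3->F, B4->T, B5->T; outcomes B1=T, B1=F, B2=T, B3=T, B3=F, B4=T, B5=T
input #2, s=9, y=2, z=8: events B1->T, B1->T, B1->F, B2->T, B3->T, B3->T, B3->T, B3->T, B3->T, B3->T, B3->F, B4->T, B5->T; outcomes B1=T, B1=F, B2=T, B3=T, B3=F, B4=T, B5=T
input #3, s=7, y=3, z=8: events B1->T, B1->T, B1->T, B1->F, B2->F, B3->T, B3->F, B4->T, B5->F; outcomes B1=T, B1=F, B2=F, B3=T, B3=F, B4=T, B5=F
input #4, s=4, y=4, z=8: events B1->F, B2->F, B3->T, B3->F, B4->T, B5->F; outcomes B1=F, B2=F, B3=T, B3=F, B4=T, B5=F
input #5, s=5, y=3, z=8: events B1->T, B1->T, B1->T, B1->F, B2->F, B3->T, B3->F, B4->T, B5->T; outcomes B1=T, B1=F, B2=F, B3=T, B3=F, B4=T, B5=T
input #6, s=5, y=4, z=7: events B1->F, B2->F, B3->T, B3->F, B4->T, B5->T; outcomes B1=F, B2=F, B3=T, B3=F, B4=T, B5=T
input #7, s=6, y=3, z=7: events B1->T, B1->T, B1->T, B1->F, B2->F, B3->T, B3->F, B4->T, B5->T; outcomes B1=T, B1=F, B2=F, B3=T, B3=F, B4=T, B5=T
input #8, s=9, y=4, z=6: events B1->F, B2->F, B3->T, B3->F, B4->T, B5->T; outcomes B1=F, B2=F, B3=T, B3=F, B4=T, B5=T
input #9, s=7, y=4, z=3: events B1->F, B2->F, B3->T, B3->F, B4->F, B6->F; outcomes B1=F, B2=F, B3=T, B3=F, B4=F, B6=F
pool-wide coverage (11 outcomes): B1=T, B1=F, B2=T, B2=F, B3=T, B3=F, B4=T, B4=F, B5=T, B5=F, B6=F
every size-1 subset falls short of the 11 outcomes (best: 7/11)
every size-2 subset falls short of the 11 outcomes (best: 10/11)
at size 3, {1, 3, 9} reaches all 11 outcomes; every lexicographically earlier size-3 subset fails

Answer: 3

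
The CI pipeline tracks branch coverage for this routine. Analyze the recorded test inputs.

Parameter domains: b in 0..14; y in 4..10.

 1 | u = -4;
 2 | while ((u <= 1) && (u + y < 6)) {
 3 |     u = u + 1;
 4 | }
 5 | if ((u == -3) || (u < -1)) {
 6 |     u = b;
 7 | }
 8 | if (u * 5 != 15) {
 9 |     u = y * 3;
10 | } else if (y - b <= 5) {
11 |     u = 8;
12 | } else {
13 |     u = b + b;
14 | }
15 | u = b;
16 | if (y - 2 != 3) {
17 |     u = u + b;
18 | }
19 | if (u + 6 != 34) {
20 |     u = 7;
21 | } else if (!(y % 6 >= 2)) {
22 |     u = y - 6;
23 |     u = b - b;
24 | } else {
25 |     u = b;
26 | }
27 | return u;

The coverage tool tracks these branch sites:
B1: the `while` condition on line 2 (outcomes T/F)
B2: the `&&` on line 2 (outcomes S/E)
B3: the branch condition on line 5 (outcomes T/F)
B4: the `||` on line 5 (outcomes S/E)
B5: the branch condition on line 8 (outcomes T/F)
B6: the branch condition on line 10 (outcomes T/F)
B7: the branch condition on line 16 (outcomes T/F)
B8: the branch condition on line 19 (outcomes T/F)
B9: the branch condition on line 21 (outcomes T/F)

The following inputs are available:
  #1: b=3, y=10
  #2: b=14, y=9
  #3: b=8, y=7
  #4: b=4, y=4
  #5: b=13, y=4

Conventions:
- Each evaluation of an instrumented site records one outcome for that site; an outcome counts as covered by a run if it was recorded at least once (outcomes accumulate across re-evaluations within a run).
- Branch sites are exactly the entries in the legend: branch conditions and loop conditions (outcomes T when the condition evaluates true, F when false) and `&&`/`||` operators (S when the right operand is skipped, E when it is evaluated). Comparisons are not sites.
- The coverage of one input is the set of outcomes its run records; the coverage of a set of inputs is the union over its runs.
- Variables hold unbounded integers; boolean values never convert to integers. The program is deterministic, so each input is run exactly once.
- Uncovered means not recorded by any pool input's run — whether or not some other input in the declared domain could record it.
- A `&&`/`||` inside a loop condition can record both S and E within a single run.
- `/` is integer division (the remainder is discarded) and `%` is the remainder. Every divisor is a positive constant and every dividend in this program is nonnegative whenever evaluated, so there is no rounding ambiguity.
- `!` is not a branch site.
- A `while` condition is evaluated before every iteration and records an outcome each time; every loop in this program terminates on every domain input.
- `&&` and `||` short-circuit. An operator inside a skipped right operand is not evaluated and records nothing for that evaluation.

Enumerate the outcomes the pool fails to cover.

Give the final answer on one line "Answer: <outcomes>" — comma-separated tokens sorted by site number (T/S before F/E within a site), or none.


run #1 (b=3, y=10) runs B2->E, B1->F, B4->E, B3->T, B5->F, B6->F, B7->T, B8->T; records B1=F, B2=E, B3=T, B4=E, B5=F, B6=F, B7=T, B8=T
run #2 (b=14, y=9) runs B2->E, B1->T, B2->E, B1->F, B4->S, B3->T, B5->T, B7->T, B8->F, B9->F; records B1=T, B1=F, B2=E, B3=T, B4=S, B5=T, B7=T, B8=F, B9=F
run #3 (b=8, y=7) runs B2->E, B1->T, B2->E, B1->T, B2->E, B1->T, B2->E, B1->F, B4->E, B3->F, B5->T, B7->T, B8->T; records B1=T, B1=F, B2=E, B3=F, B4=E, B5=T, B7=T, B8=T
run #4 (b=4, y=4) runs B2->E, B1->T, B2->E, B1->T, B2->E, B1->T, B2->E, B1->T, B2->E, B1->T, B2->E, B1->T, B2->S, B1->F, ...; records B1=T, B1=F, B2=S, B2=E, B3=F, B4=E, B5=T, B7=T, B8=T
run #5 (b=13, y=4) runs B2->E, B1->T, B2->E, B1->T, B2->E, B1->T, B2->E, B1->T, B2->E, B1->T, B2->E, B1->T, B2->S, B1->F, ...; records B1=T, B1=F, B2=S, B2=E, B3=F, B4=E, B5=T, B7=T, B8=T
union over the pool: B1=T, B1=F, B2=S, B2=E, B3=T, B3=F, B4=S, B4=E, B5=T, B5=F, B6=F, B7=T, B8=T, B8=F, B9=F
uncovered (3 of 18): B6=T, B7=F, B9=T
Answer: B6=T, B7=F, B9=T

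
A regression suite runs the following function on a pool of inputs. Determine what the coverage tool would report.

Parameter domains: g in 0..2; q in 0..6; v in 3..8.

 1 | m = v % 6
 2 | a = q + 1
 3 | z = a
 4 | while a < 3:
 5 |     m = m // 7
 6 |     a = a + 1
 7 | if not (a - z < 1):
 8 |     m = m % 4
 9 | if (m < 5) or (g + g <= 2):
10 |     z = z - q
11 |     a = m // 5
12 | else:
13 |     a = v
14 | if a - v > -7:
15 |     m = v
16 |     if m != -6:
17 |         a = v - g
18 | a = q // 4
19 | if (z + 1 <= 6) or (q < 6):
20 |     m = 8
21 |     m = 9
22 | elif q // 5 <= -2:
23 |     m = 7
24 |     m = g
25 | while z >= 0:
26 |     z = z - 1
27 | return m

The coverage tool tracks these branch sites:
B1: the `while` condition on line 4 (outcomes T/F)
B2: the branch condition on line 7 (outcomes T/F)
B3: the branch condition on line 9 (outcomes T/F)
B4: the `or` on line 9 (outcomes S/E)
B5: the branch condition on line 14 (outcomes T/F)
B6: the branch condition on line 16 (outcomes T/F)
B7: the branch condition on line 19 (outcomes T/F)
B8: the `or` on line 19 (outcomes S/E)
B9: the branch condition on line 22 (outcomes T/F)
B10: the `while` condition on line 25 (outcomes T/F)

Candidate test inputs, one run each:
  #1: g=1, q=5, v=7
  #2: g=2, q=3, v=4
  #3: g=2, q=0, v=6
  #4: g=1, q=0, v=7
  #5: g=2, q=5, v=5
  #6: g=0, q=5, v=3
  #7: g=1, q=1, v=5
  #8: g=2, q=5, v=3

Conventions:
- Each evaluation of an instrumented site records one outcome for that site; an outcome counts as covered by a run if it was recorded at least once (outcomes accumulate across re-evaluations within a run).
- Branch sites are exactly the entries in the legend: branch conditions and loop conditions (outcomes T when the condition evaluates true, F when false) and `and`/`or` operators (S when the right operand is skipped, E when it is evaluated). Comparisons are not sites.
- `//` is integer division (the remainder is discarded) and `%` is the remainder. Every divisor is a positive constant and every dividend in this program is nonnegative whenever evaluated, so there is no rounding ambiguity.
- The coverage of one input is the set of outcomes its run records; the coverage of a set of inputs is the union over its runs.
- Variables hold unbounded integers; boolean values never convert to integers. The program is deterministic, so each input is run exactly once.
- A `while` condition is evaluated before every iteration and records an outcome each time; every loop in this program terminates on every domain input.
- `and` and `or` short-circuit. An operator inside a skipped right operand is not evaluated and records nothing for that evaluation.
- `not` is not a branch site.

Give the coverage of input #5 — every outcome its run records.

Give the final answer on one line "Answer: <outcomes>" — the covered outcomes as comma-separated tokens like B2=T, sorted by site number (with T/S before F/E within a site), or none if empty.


Simulating input #5 (g=2, q=5, v=5) step by step:
  B1->F, B2->F, B4->E, B3->F, B5->T, B6->T, B8->E, B7->T, B10->T, B10->T
  B10->T, B10->T, B10->T, B10->T, B10->T, B10->F
collecting distinct outcomes: B1=F, B2=F, B3=F, B4=E, B5=T, B6=T, B7=T, B8=E, B10=T, B10=F
Answer: B1=F, B2=F, B3=F, B4=E, B5=T, B6=T, B7=T, B8=E, B10=T, B10=F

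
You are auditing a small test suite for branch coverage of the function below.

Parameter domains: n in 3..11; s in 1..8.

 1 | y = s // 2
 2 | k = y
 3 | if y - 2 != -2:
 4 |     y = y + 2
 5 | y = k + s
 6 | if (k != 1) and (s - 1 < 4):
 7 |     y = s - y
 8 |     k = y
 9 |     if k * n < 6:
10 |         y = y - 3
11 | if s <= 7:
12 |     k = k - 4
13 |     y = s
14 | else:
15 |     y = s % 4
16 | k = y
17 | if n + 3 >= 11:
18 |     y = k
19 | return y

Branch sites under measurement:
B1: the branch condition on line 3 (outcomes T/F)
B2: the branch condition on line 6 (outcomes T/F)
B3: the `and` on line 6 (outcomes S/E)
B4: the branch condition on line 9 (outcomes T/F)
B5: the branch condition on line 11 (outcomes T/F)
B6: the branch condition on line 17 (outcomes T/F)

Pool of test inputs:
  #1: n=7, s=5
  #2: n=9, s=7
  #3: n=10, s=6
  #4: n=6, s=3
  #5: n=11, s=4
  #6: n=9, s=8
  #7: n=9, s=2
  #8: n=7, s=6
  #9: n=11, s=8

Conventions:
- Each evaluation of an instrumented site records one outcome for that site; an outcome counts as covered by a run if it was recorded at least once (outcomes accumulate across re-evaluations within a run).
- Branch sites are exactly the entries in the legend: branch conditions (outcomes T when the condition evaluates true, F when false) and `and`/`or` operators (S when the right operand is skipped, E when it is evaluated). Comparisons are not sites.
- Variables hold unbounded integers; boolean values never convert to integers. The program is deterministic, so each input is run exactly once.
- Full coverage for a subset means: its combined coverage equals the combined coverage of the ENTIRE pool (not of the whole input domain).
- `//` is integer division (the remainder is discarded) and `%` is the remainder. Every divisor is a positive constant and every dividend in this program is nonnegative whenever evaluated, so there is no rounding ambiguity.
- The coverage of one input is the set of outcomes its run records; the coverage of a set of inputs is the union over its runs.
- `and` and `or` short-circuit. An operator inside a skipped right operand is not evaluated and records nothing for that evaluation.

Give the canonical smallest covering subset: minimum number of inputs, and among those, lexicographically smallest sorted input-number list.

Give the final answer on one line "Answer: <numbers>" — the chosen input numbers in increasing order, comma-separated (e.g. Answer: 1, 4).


run #1 (n=7, s=5) records B1=T, B2=F, B3=E, B5=T, B6=F
run #2 (n=9, s=7) records B1=T, B2=F, B3=E, B5=T, B6=T
run #3 (n=10, s=6) records B1=T, B2=F, B3=E, B5=T, B6=T
run #4 (n=6, s=3) records B1=T, B2=F, B3=S, B5=T, B6=F
run #5 (n=11, s=4) records B1=T, B2=T, B3=E, B4=T, B5=T, B6=T
run #6 (n=9, s=8) records B1=T, B2=F, B3=E, B5=F, B6=T
run #7 (n=9, s=2) records B1=T, B2=F, B3=S, B5=T, B6=T
run #8 (n=7, s=6) records B1=T, B2=F, B3=E, B5=T, B6=F
run #9 (n=11, s=8) records B1=T, B2=F, B3=E, B5=F, B6=T
pool-wide coverage (10 outcomes): B1=T, B2=T, B2=F, B3=S, B3=E, B4=T, B5=T, B5=F, B6=T, B6=F
size 1 is not enough: best union over all size-1 subsets is 6/10
size 2 is not enough: best union over all size-2 subsets is 9/10
size 3: inputs {4, 5, 6} cover all 10 outcomes, and no lexicographically smaller subset of this size does
Answer: 4, 5, 6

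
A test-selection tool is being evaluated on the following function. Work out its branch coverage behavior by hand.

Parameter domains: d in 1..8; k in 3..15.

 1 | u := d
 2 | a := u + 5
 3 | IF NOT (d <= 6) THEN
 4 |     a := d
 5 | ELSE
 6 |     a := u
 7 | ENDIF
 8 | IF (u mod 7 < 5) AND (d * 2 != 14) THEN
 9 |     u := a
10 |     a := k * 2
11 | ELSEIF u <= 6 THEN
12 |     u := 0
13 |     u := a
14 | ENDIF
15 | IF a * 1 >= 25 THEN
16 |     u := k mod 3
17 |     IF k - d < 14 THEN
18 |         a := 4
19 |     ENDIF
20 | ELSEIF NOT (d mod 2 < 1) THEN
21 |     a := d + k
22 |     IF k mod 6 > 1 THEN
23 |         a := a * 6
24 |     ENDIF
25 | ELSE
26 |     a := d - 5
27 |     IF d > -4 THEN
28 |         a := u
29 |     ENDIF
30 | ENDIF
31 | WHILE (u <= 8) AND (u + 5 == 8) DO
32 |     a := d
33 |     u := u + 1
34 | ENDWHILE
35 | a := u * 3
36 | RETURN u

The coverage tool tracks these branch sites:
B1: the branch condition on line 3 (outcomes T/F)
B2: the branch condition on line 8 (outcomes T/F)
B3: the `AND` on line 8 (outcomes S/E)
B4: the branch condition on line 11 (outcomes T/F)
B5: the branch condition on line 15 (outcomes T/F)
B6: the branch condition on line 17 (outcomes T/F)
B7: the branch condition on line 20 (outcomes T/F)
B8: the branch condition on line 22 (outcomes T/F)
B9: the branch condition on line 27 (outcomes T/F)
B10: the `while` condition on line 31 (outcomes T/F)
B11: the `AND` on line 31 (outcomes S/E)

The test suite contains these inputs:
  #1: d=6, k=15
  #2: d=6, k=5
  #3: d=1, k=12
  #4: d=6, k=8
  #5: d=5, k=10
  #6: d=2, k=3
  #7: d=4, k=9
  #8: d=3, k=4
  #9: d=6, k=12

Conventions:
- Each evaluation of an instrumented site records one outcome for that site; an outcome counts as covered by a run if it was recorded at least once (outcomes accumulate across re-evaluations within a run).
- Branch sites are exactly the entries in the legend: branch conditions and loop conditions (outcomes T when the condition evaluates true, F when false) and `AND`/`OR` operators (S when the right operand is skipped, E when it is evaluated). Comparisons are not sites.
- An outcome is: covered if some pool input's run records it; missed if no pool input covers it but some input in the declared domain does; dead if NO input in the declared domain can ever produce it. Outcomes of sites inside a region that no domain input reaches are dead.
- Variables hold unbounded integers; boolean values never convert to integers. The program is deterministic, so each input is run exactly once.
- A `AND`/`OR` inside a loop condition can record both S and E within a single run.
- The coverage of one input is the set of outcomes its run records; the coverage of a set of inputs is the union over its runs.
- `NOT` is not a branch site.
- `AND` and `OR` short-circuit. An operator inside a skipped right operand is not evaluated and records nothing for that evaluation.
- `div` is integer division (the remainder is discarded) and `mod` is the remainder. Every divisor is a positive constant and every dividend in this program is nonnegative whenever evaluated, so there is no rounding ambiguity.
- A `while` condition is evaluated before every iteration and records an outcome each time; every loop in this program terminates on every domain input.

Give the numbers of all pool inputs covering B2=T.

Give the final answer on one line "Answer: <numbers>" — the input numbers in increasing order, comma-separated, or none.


input #1 (d=6, k=15): does not produce B2=T
input #2 (d=6, k=5): does not produce B2=T
input #3 (d=1, k=12): produces B2=T
input #4 (d=6, k=8): does not produce B2=T
input #5 (d=5, k=10): does not produce B2=T
input #6 (d=2, k=3): produces B2=T
input #7 (d=4, k=9): produces B2=T
input #8 (d=3, k=4): produces B2=T
input #9 (d=6, k=12): does not produce B2=T
Answer: 3, 6, 7, 8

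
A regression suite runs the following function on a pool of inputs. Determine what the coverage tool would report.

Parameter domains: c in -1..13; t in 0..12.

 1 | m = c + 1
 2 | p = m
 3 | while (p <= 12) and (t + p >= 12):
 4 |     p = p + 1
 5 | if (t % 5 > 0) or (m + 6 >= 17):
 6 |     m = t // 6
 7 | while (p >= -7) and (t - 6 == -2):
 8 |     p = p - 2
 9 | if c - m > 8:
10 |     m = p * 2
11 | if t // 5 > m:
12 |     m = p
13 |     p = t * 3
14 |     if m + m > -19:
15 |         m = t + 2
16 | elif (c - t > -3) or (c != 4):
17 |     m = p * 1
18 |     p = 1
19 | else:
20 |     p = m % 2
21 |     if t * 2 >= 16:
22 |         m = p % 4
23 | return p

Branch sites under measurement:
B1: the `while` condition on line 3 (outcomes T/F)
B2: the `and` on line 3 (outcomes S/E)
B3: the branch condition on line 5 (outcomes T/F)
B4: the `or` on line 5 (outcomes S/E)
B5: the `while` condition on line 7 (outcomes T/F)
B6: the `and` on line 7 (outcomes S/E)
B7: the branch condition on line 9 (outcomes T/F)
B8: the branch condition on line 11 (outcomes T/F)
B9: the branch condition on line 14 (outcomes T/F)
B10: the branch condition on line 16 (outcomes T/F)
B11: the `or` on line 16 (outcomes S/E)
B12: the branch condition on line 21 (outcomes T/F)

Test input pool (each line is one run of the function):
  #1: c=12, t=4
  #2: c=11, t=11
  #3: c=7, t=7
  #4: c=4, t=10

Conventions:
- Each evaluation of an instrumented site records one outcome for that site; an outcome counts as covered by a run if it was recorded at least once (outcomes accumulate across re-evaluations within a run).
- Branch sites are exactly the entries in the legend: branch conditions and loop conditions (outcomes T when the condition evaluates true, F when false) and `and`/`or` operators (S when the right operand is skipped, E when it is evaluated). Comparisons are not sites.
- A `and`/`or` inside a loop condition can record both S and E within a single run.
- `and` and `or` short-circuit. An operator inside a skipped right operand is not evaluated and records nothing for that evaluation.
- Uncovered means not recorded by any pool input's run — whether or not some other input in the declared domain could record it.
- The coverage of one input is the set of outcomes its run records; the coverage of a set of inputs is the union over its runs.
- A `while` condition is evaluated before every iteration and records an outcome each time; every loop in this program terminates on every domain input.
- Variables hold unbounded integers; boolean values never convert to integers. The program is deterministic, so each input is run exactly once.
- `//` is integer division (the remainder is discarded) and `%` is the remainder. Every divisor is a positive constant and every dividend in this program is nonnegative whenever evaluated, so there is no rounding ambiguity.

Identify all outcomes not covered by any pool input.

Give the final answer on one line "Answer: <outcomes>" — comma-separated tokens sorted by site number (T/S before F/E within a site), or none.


input #1 (c=12, t=4): events B2->S, B1->F, B4->S, B3->T, B6->E, B5->T, B6->E, B5->T, B6->E, B5->T, B6->E, B5->T, B6->E, B5->T, ...; covers B1=F, B2=S, B3=T, B4=S, B5=T, B5=F, B6=S, B6=E, B7=T, B8=T, B9=T
input #2 (c=11, t=11): events B2->E, B1->T, B2->S, B1->F, B4->S, B3->T, B6->E, B5->F, B7->T, B8->F, B11->S, B10->T; covers B1=T, B1=F, B2=S, B2=E, B3=T, B4=S, B5=F, B6=E, B7=T, B8=F, B10=T, B11=S
input #3 (c=7, t=7): events B2->E, B1->T, B2->E, B1->T, B2->E, B1->T, B2->E, B1->T, B2->E, B1->T, B2->S, B1->F, B4->S, B3->T, ...; covers B1=T, B1=F, B2=S, B2=E, B3=T, B4=S, B5=F, B6=E, B7=F, B8=F, B10=T, B11=S
input #4 (c=4, t=10): events B2->E, B1->T, B2->E, B1->T, B2->E, B1->T, B2->E, B1->T, B2->E, B1->T, B2->E, B1->T, B2->E, B1->T, ...; covers B1=T, B1=F, B2=S, B2=E, B3=F, B4=E, B5=F, B6=E, B7=F, B8=F, B10=F, B11=E, B12=T
union over the pool: B1=T, B1=F, B2=S, B2=E, B3=T, B3=F, B4=S, B4=E, B5=T, B5=F, B6=S, B6=E, B7=T, B7=F, B8=T, B8=F, B9=T, B10=T, B10=F, B11=S, B11=E, B12=T
uncovered (2 of 24): B9=F, B12=F
Answer: B9=F, B12=F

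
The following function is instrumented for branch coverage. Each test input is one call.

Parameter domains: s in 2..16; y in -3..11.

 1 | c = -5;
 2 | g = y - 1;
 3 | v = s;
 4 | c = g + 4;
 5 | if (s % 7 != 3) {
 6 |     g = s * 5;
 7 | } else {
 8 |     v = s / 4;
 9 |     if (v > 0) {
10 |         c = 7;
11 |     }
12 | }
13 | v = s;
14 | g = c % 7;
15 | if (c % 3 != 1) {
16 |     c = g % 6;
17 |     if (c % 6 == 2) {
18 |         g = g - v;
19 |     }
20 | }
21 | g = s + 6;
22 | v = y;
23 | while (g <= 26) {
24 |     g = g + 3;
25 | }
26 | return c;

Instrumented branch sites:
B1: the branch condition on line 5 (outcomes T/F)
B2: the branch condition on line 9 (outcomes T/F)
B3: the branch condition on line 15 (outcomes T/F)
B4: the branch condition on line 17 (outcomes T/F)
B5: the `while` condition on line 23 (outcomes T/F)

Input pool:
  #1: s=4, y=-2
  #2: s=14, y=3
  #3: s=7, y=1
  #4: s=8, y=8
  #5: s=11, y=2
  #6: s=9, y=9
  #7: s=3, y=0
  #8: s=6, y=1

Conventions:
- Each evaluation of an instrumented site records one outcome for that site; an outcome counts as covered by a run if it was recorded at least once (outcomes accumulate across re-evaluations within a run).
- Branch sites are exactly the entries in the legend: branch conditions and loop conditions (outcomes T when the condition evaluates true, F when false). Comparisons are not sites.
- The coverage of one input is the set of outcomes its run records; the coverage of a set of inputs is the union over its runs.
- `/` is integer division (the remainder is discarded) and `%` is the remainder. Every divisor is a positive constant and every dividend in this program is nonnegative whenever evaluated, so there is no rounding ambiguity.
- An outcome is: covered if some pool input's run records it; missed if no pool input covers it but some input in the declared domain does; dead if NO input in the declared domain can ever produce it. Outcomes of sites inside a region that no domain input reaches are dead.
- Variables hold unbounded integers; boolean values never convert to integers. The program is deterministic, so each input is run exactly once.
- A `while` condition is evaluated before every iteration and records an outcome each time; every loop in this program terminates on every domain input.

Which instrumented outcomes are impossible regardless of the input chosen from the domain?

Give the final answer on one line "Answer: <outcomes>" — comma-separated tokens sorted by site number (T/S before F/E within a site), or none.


checking every outcome against all 225 domain inputs:
  reachable outcomes have witnesses, e.g. B1=T (e.g. s=2, y=-3), B1=F (e.g. s=3, y=-3), B2=T (e.g. s=10, y=-3), B2=F (e.g. s=3, y=-3)
Answer: none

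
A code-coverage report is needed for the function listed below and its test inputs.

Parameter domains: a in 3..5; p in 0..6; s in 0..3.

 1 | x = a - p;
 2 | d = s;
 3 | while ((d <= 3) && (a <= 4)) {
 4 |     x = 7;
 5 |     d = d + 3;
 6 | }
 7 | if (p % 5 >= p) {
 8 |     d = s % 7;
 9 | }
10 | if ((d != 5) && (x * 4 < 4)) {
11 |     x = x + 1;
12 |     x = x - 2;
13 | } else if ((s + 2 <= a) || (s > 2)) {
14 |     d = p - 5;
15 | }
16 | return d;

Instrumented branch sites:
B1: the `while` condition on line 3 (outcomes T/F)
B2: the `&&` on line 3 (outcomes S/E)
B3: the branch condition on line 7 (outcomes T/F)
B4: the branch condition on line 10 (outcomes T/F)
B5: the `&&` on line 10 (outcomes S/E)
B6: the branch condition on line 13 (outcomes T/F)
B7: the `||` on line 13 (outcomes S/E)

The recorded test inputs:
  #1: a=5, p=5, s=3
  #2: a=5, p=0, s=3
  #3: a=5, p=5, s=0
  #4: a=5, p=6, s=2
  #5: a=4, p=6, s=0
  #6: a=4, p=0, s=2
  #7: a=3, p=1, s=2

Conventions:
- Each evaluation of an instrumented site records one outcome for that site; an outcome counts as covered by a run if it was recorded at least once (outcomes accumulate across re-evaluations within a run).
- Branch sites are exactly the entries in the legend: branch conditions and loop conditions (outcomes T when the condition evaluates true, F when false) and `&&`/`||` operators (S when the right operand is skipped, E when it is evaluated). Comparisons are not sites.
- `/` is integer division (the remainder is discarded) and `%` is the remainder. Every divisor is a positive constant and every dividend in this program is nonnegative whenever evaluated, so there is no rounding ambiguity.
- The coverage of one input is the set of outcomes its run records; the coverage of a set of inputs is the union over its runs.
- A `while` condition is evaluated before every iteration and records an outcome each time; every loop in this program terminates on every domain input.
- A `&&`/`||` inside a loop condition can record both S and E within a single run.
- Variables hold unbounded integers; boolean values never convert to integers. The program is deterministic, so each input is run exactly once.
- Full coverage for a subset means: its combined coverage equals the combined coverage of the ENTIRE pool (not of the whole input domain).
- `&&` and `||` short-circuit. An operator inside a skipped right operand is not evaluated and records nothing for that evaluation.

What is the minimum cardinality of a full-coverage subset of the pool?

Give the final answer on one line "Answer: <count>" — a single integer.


input #1, a=5, p=5, s=3: events B2->E, B1->F, B3->F, B5->E, B4->T; outcomes B1=F, B2=E, B3=F, B4=T, B5=E
input #2, a=5, p=0, s=3: events B2->E, B1->F, B3->T, B5->E, B4->F, B7->S, B6->T; outcomes B1=F, B2=E, B3=T, B4=F, B5=E, B6=T, B7=S
input #3, a=5, p=5, s=0: events B2->E, B1->F, B3->F, B5->E, B4->T; outcomes B1=F, B2=E, B3=F, B4=T, B5=E
input #4, a=5, p=6, s=2: events B2->E, B1->F, B3->F, B5->E, B4->T; outcomes B1=F, B2=E, B3=F, B4=T, B5=E
input #5, a=4, p=6, s=0: events B2->E, B1->T, B2->E, B1->T, B2->S, B1->F, B3->F, B5->E, B4->F, B7->S, B6->T; outcomes B1=T, B1=F, B2=S, B2=E, B3=F, B4=F, B5=E, B6=T, B7=S
input #6, a=4, p=0, s=2: events B2->E, B1->T, B2->S, B1->F, B3->T, B5->E, B4->F, B7->S, B6->T; outcomes B1=T, B1=F, B2=S, B2=E, B3=T, B4=F, B5=E, B6=T, B7=S
input #7, a=3, p=1, s=2: events B2->E, B1->T, B2->S, B1->F, B3->T, B5->E, B4->F, B7->E, B6->F; outcomes B1=T, B1=F, B2=S, B2=E, B3=T, B4=F, B5=E, B6=F, B7=E
together the pool reaches 13 outcomes: B1=T, B1=F, B2=S, B2=E, B3=T, B3=F, B4=T, B4=F, B5=E, B6=T, B6=F, B7=S, B7=E
every size-1 subset falls short of the 13 outcomes (best: 9/13)
every size-2 subset falls short of the 13 outcomes (best: 12/13)
inputs {1, 2, 7} (size 3) cover everything; no size-3 subset with a lexicographically smaller index list covers all 13
Answer: 3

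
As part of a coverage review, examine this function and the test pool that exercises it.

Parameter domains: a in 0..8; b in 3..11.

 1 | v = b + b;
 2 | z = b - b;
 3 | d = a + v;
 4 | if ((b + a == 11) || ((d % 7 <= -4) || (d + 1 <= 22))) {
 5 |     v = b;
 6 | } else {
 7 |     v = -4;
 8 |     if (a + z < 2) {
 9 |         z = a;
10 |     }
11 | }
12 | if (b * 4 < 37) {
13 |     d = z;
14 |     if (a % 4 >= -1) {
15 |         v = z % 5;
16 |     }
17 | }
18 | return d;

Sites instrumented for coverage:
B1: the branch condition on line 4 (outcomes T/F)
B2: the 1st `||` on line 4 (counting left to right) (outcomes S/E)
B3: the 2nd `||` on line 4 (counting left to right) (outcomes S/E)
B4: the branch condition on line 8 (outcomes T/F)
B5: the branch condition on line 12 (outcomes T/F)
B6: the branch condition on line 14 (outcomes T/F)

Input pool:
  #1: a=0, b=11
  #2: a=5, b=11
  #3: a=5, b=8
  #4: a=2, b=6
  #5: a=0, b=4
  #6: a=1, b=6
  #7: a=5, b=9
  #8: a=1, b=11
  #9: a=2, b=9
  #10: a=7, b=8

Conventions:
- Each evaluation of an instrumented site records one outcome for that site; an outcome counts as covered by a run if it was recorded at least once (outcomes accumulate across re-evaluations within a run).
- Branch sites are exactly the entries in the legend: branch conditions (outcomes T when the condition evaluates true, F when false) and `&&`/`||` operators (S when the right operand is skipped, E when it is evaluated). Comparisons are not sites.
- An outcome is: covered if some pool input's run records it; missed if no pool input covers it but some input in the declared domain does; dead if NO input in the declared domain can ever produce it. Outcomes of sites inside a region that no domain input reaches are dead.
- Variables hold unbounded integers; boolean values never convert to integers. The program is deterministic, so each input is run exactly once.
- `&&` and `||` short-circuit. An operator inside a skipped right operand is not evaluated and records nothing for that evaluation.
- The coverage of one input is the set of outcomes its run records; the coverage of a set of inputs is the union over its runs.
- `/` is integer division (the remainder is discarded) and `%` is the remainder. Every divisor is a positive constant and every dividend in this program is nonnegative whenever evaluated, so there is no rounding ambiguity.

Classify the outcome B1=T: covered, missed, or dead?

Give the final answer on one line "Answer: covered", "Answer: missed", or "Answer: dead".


B1=T is recorded by pool input(s) 1, 3, 4, 5, 6, 9 -> covered
Answer: covered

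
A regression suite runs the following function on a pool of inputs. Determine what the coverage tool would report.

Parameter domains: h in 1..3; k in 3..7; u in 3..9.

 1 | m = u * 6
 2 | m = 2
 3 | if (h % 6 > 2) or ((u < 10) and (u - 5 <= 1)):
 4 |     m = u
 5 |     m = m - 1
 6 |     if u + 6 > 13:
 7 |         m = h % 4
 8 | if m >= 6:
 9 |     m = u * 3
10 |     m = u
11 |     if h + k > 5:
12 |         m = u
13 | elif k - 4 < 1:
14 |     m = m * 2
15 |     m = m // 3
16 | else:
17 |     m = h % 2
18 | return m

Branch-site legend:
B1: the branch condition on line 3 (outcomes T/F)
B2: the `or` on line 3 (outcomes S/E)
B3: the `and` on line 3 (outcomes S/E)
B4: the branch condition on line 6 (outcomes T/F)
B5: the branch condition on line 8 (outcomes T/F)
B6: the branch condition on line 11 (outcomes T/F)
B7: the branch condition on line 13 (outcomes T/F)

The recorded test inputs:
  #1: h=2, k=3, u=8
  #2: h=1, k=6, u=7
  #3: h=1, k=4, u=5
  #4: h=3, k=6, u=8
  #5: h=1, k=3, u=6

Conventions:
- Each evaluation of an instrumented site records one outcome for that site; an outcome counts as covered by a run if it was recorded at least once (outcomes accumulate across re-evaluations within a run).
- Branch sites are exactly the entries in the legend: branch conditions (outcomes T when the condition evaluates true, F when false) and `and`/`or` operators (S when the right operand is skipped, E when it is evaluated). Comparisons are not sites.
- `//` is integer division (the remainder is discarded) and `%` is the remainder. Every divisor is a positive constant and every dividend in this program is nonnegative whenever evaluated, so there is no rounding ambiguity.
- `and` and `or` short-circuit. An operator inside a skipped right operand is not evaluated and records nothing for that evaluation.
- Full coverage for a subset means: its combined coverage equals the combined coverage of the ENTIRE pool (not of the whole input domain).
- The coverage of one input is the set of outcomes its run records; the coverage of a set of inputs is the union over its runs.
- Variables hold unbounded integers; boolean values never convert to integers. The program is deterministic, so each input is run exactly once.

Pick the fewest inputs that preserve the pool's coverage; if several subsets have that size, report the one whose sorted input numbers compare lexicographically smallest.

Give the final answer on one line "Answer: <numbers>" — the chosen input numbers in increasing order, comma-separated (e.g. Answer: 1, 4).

test 1 (h=2, k=3, u=8) fires B2->E, B3->E, B1->F, B5->F, B7->T; hits B1=F, B2=E, B3=E, B5=F, B7=T
test 2 (h=1, k=6, u=7) fires B2->E, B3->E, B1->F, B5->F, B7->F; hits B1=F, B2=E, B3=E, B5=F, B7=F
test 3 (h=1, k=4, u=5) fires B2->E, B3->E, B1->T, B4->F, B5->F, B7->T; hits B1=T, B2=E, B3=E, B4=F, B5=F, B7=T
test 4 (h=3, k=6, u=8) fires B2->S, B1->T, B4->T, B5->F, B7->F; hits B1=T, B2=S, B4=T, B5=F, B7=F
test 5 (h=1, k=3, u=6) fires B2->E, B3->E, B1->T, B4->F, B5->F, B7->T; hits B1=T, B2=E, B3=E, B4=F, B5=F, B7=T
union over all inputs: B1=T, B1=F, B2=S, B2=E, B3=E, B4=T, B4=F, B5=F, B7=T, B7=F (10 outcomes)
no size-1 subset reaches all 10 outcomes (best union: 6/10)
no size-2 subset reaches all 10 outcomes (best union: 9/10)
the canonical winner is {1, 3, 4}: size 3, full 10-outcome coverage, earliest index list among size-3 covers

Answer: 1, 3, 4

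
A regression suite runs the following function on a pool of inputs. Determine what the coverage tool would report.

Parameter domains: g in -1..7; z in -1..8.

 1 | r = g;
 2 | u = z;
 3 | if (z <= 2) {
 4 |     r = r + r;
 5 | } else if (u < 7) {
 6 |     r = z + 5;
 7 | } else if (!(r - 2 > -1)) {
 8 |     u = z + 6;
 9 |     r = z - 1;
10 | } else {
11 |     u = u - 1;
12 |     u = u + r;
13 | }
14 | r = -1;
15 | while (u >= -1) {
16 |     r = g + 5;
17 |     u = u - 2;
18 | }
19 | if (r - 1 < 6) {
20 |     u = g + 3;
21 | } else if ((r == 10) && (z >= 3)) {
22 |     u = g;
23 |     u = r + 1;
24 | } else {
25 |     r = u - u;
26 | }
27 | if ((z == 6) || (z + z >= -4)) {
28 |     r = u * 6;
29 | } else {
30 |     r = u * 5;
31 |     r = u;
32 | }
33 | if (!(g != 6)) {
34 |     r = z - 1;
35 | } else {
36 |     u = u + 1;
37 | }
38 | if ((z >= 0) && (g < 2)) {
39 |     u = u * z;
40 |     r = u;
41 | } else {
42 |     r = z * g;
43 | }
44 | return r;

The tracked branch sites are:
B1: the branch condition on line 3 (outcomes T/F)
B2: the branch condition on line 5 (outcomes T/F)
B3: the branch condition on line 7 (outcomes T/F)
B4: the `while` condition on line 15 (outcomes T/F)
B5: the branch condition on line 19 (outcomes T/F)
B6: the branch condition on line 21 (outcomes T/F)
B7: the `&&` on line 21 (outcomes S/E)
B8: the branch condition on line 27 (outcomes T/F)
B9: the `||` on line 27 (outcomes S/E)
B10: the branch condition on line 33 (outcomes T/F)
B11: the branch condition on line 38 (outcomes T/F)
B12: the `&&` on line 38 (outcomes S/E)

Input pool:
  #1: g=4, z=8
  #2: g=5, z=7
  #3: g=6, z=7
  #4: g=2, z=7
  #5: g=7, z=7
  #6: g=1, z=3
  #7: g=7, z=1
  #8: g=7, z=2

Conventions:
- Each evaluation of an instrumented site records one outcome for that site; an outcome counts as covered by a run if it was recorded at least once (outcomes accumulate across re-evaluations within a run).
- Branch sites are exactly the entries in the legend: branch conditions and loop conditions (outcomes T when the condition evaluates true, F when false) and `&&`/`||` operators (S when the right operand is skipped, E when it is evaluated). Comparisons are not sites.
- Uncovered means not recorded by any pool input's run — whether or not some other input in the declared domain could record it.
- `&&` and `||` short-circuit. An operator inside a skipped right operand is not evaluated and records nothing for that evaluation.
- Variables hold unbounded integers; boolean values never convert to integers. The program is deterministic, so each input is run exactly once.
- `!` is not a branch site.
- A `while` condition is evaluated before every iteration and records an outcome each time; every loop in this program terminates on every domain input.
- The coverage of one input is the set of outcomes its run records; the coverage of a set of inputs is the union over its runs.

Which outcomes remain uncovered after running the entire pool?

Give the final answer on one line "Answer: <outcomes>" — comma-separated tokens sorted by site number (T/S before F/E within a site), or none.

input #1 (g=4, z=8): covers B1=F, B2=F, B3=F, B4=T, B4=F, B5=F, B6=F, B7=S, B8=T, B9=E, B10=F, B11=F, B12=E
input #2 (g=5, z=7): covers B1=F, B2=F, B3=F, B4=T, B4=F, B5=F, B6=T, B7=E, B8=T, B9=E, B10=F, B11=F, B12=E
input #3 (g=6, z=7): covers B1=F, B2=F, B3=F, B4=T, B4=F, B5=F, B6=F, B7=S, B8=T, B9=E, B10=T, B11=F, B12=E
input #4 (g=2, z=7): covers B1=F, B2=F, B3=F, B4=T, B4=F, B5=F, B6=F, B7=S, B8=T, B9=E, B10=F, B11=F, B12=E
input #5 (g=7, z=7): covers B1=F, B2=F, B3=F, B4=T, B4=F, B5=F, B6=F, B7=S, B8=T, B9=E, B10=F, B11=F, B12=E
input #6 (g=1, z=3): covers B1=F, B2=T, B4=T, B4=F, B5=T, B8=T, B9=E, B10=F, B11=T, B12=E
input #7 (g=7, z=1): covers B1=T, B4=T, B4=F, B5=F, B6=F, B7=S, B8=T, B9=E, B10=F, B11=F, B12=E
input #8 (g=7, z=2): covers B1=T, B4=T, B4=F, B5=F, B6=F, B7=S, B8=T, B9=E, B10=F, B11=F, B12=E
union over the pool: B1=T, B1=F, B2=T, B2=F, B3=F, B4=T, B4=F, B5=T, B5=F, B6=T, B6=F, B7=S, B7=E, B8=T, B9=E, B10=T, B10=F, B11=T, B11=F, B12=E
uncovered (4 of 24): B3=T, B8=F, B9=S, B12=S

Answer: B3=T, B8=F, B9=S, B12=S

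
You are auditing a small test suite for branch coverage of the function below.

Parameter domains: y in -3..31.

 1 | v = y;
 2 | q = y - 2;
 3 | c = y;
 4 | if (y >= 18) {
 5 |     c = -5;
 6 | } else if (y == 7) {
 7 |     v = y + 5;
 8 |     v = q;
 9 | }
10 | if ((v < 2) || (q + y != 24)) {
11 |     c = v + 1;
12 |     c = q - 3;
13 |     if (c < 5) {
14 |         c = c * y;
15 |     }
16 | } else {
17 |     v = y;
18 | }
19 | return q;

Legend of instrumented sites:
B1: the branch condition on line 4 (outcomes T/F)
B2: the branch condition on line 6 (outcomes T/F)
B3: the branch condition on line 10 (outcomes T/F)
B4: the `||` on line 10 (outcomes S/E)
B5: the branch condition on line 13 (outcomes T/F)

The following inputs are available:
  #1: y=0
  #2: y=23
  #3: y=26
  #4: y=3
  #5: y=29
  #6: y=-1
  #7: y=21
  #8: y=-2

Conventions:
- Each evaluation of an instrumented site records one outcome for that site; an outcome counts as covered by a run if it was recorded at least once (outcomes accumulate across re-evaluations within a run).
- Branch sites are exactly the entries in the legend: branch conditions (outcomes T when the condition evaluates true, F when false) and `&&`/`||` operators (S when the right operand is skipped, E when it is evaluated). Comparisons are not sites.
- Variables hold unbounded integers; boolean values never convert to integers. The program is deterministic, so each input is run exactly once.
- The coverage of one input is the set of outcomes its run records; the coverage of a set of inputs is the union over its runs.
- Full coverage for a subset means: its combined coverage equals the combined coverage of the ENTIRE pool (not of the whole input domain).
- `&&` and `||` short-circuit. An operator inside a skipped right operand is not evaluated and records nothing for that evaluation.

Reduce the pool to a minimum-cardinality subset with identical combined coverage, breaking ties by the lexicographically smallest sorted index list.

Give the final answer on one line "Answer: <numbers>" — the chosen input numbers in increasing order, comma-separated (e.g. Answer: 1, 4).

input #1, y=0: outcomes B1=F, B2=F, B3=T, B4=S, B5=T
input #2, y=23: outcomes B1=T, B3=T, B4=E, B5=F
input #3, y=26: outcomes B1=T, B3=T, B4=E, B5=F
input #4, y=3: outcomes B1=F, B2=F, B3=T, B4=E, B5=T
input #5, y=29: outcomes B1=T, B3=T, B4=E, B5=F
input #6, y=-1: outcomes B1=F, B2=F, B3=T, B4=S, B5=T
input #7, y=21: outcomes B1=T, B3=T, B4=E, B5=F
input #8, y=-2: outcomes B1=F, B2=F, B3=T, B4=S, B5=T
the full pool covers 8 outcomes: B1=T, B1=F, B2=F, B3=T, B4=S, B4=E, B5=T, B5=F
no size-1 subset reaches all 8 outcomes (best union: 5/8)
inputs {1, 2} (size 2) cover everything; no size-2 subset with a lexicographically smaller index list covers all 8

Answer: 1, 2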